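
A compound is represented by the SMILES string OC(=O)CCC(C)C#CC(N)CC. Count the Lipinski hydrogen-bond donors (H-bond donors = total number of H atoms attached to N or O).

Donors: find every N or O and count the H atoms it carries.
  atom 1 (O): bond orders sum to 1 → 1 H
  atom 3 (O): bond orders sum to 2 → 0 H
  atom 11 (N): bond orders sum to 1 → 2 H
Lipinski HBD = 3.

3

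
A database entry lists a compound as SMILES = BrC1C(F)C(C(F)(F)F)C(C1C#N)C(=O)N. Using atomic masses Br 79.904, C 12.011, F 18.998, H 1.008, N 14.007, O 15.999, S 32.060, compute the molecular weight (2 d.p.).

First, the molecular formula is C8H7BrF4N2O (counting implicit H from valence).
  Br: 1 × 79.904 = 79.904
  C: 8 × 12.011 = 96.088
  F: 4 × 18.998 = 75.992
  H: 7 × 1.008 = 7.056
  N: 2 × 14.007 = 28.014
  O: 1 × 15.999 = 15.999
Sum: 1×79.904 + 8×12.011 + 4×18.998 + 7×1.008 + 2×14.007 + 1×15.999 = 303.053 → 303.05 g/mol.

303.05 g/mol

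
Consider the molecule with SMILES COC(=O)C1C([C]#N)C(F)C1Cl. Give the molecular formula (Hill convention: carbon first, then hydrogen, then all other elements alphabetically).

Walk through each heavy atom and fill implicit hydrogens from standard valence (C 4, N 3, O 2, S 2, halogen 1):
  atom 1: C, bond orders sum to 1 (valence 4) → 3 H
  atom 2: O, bond orders sum to 2 (valence 2) → 0 H
  atom 3: C, bond orders sum to 4 (valence 4) → 0 H
  atom 4: O, bond orders sum to 2 (valence 2) → 0 H
  atom 5: C, bond orders sum to 3 (valence 4) → 1 H
  atom 6: C, bond orders sum to 3 (valence 4) → 1 H
  atom 7: C with explicit H count 0
  atom 8: N, bond orders sum to 3 (valence 3) → 0 H
  atom 9: C, bond orders sum to 3 (valence 4) → 1 H
  atom 10: F (halogen, monovalent) → 0 H
  atom 11: C, bond orders sum to 3 (valence 4) → 1 H
  atom 12: Cl (halogen, monovalent) → 0 H
Totals → C:7, H:7, Cl:1, F:1, N:1, O:2.

C7H7ClFNO2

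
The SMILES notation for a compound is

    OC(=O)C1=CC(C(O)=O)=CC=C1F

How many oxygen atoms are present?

Scan the SMILES for O atoms (remember two-letter symbols like Cl and Br are single atoms).
Oxygen count: 4.

4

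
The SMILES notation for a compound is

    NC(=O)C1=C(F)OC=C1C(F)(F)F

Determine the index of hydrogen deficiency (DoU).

4

Degree of unsaturation = (number of rings) + (number of π bonds).
Ring closures in the SMILES: 1.
π bonds: 3 double bonds (each 1 DoU) → 3 DoU from unsaturation.
Total DoU = 1 + 3 = 4.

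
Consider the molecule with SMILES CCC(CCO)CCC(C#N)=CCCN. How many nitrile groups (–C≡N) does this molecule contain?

1

The nitrile motif appears at heavy-atom position 10 in the SMILES.
Other groups present: 1 alkene, 1 hydroxyl, 1 primary amine.
Nitrile count: 1.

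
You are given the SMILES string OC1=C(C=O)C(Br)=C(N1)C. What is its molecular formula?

C6H6BrNO2

Walk through each heavy atom and fill implicit hydrogens from standard valence (C 4, N 3, O 2, S 2, halogen 1):
  atom 1: O, bond orders sum to 1 (valence 2) → 1 H
  atom 2: C, bond orders sum to 4 (valence 4) → 0 H
  atom 3: C, bond orders sum to 4 (valence 4) → 0 H
  atom 4: C, bond orders sum to 3 (valence 4) → 1 H
  atom 5: O, bond orders sum to 2 (valence 2) → 0 H
  atom 6: C, bond orders sum to 4 (valence 4) → 0 H
  atom 7: Br (halogen, monovalent) → 0 H
  atom 8: C, bond orders sum to 4 (valence 4) → 0 H
  atom 9: N, bond orders sum to 2 (valence 3) → 1 H
  atom 10: C, bond orders sum to 1 (valence 4) → 3 H
Totals → C:6, H:6, Br:1, N:1, O:2.
In Hill order: C6H6BrNO2.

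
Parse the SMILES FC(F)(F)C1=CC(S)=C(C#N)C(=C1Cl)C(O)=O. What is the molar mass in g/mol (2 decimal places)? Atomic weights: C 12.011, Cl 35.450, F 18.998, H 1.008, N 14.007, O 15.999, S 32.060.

First, the molecular formula is C9H3ClF3NO2S (counting implicit H from valence).
  C: 9 × 12.011 = 108.099
  Cl: 1 × 35.450 = 35.450
  F: 3 × 18.998 = 56.994
  H: 3 × 1.008 = 3.024
  N: 1 × 14.007 = 14.007
  O: 2 × 15.999 = 31.998
  S: 1 × 32.060 = 32.060
Sum: 9×12.011 + 1×35.450 + 3×18.998 + 3×1.008 + 1×14.007 + 2×15.999 + 1×32.060 = 281.632 → 281.63 g/mol.

281.63 g/mol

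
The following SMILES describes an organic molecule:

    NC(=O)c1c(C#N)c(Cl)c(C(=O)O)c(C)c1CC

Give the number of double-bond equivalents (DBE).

Molecular formula: C12H11ClN2O3.
DoU = (2C + 2 + N − H − X) / 2, where X is the halogen count and O/S are ignored.
    = (2·12 + 2 + 2 − 11 − 1) / 2 = 16 / 2 = 8.

8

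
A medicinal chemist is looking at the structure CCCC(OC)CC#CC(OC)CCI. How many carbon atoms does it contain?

Count every carbon token in the SMILES (each C, including those in ring-closure positions and inside branches).
Carbon count: 12.

12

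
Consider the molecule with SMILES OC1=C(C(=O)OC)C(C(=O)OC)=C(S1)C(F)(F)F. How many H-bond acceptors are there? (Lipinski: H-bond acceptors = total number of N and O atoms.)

N atoms: 0; O atoms: 5.
Lipinski HBA = 0 + 5 = 5.

5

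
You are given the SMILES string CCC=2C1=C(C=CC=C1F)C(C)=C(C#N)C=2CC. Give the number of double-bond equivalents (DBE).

9

Degree of unsaturation = (number of rings) + (number of π bonds).
Ring closures in the SMILES: 2.
π bonds: 5 double bonds (each 1 DoU), 1 triple bond (each 2 DoU) → 7 DoU from unsaturation.
Total DoU = 2 + 7 = 9.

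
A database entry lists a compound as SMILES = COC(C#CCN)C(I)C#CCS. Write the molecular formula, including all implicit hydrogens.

Walk through each heavy atom and fill implicit hydrogens from standard valence (C 4, N 3, O 2, S 2, halogen 1):
  atom 1: C, bond orders sum to 1 (valence 4) → 3 H
  atom 2: O, bond orders sum to 2 (valence 2) → 0 H
  atom 3: C, bond orders sum to 3 (valence 4) → 1 H
  atom 4: C, bond orders sum to 4 (valence 4) → 0 H
  atom 5: C, bond orders sum to 4 (valence 4) → 0 H
  atom 6: C, bond orders sum to 2 (valence 4) → 2 H
  atom 7: N, bond orders sum to 1 (valence 3) → 2 H
  atom 8: C, bond orders sum to 3 (valence 4) → 1 H
  atom 9: I (halogen, monovalent) → 0 H
  atom 10: C, bond orders sum to 4 (valence 4) → 0 H
  atom 11: C, bond orders sum to 4 (valence 4) → 0 H
  atom 12: C, bond orders sum to 2 (valence 4) → 2 H
  atom 13: S, bond orders sum to 1 (valence 2) → 1 H
Totals → C:9, H:12, I:1, N:1, O:1, S:1.
In Hill order: C9H12INOS.

C9H12INOS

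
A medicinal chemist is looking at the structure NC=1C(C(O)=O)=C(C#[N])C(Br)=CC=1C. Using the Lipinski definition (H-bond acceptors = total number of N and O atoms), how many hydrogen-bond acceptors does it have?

N atoms: 2; O atoms: 2.
Lipinski HBA = 2 + 2 = 4.

4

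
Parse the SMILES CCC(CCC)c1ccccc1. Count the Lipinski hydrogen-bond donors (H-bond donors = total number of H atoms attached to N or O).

Donors: find every N or O and count the H atoms it carries.
  (no N or O atoms present)
Lipinski HBD = 0.

0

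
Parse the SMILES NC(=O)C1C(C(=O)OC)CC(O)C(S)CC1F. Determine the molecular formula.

Walk through each heavy atom and fill implicit hydrogens from standard valence (C 4, N 3, O 2, S 2, halogen 1):
  atom 1: N, bond orders sum to 1 (valence 3) → 2 H
  atom 2: C, bond orders sum to 4 (valence 4) → 0 H
  atom 3: O, bond orders sum to 2 (valence 2) → 0 H
  atom 4: C, bond orders sum to 3 (valence 4) → 1 H
  atom 5: C, bond orders sum to 3 (valence 4) → 1 H
  atom 6: C, bond orders sum to 4 (valence 4) → 0 H
  atom 7: O, bond orders sum to 2 (valence 2) → 0 H
  atom 8: O, bond orders sum to 2 (valence 2) → 0 H
  atom 9: C, bond orders sum to 1 (valence 4) → 3 H
  atom 10: C, bond orders sum to 2 (valence 4) → 2 H
  atom 11: C, bond orders sum to 3 (valence 4) → 1 H
  atom 12: O, bond orders sum to 1 (valence 2) → 1 H
  atom 13: C, bond orders sum to 3 (valence 4) → 1 H
  atom 14: S, bond orders sum to 1 (valence 2) → 1 H
  atom 15: C, bond orders sum to 2 (valence 4) → 2 H
  atom 16: C, bond orders sum to 3 (valence 4) → 1 H
  atom 17: F (halogen, monovalent) → 0 H
Totals → C:10, H:16, F:1, N:1, O:4, S:1.
In Hill order: C10H16FNO4S.

C10H16FNO4S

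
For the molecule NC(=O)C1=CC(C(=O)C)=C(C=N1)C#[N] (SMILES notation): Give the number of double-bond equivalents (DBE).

8

Molecular formula: C9H7N3O2.
DoU = (2C + 2 + N − H − X) / 2, where X is the halogen count and O/S are ignored.
    = (2·9 + 2 + 3 − 7 − 0) / 2 = 16 / 2 = 8.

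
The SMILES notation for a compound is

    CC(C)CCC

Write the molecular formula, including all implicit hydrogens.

C6H14

Walk through each heavy atom and fill implicit hydrogens from standard valence (C 4, N 3, O 2, S 2, halogen 1):
  atom 1: C, bond orders sum to 1 (valence 4) → 3 H
  atom 2: C, bond orders sum to 3 (valence 4) → 1 H
  atom 3: C, bond orders sum to 1 (valence 4) → 3 H
  atom 4: C, bond orders sum to 2 (valence 4) → 2 H
  atom 5: C, bond orders sum to 2 (valence 4) → 2 H
  atom 6: C, bond orders sum to 1 (valence 4) → 3 H
Totals → C:6, H:14.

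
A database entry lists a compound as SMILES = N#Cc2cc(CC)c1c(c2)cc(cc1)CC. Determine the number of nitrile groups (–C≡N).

1

The nitrile motif appears at heavy-atom position 2 in the SMILES.
Nitrile count: 1.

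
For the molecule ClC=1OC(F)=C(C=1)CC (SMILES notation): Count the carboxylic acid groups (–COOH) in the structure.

Scan the SMILES for the carboxylic acid motif — none present.

0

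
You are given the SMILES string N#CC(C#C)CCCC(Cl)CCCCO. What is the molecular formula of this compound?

C12H18ClNO

Walk through each heavy atom and fill implicit hydrogens from standard valence (C 4, N 3, O 2, S 2, halogen 1):
  atom 1: N, bond orders sum to 3 (valence 3) → 0 H
  atom 2: C, bond orders sum to 4 (valence 4) → 0 H
  atom 3: C, bond orders sum to 3 (valence 4) → 1 H
  atom 4: C, bond orders sum to 4 (valence 4) → 0 H
  atom 5: C, bond orders sum to 3 (valence 4) → 1 H
  atom 6: C, bond orders sum to 2 (valence 4) → 2 H
  atom 7: C, bond orders sum to 2 (valence 4) → 2 H
  atom 8: C, bond orders sum to 2 (valence 4) → 2 H
  atom 9: C, bond orders sum to 3 (valence 4) → 1 H
  atom 10: Cl (halogen, monovalent) → 0 H
  atom 11: C, bond orders sum to 2 (valence 4) → 2 H
  atom 12: C, bond orders sum to 2 (valence 4) → 2 H
  atom 13: C, bond orders sum to 2 (valence 4) → 2 H
  atom 14: C, bond orders sum to 2 (valence 4) → 2 H
  atom 15: O, bond orders sum to 1 (valence 2) → 1 H
Totals → C:12, H:18, Cl:1, N:1, O:1.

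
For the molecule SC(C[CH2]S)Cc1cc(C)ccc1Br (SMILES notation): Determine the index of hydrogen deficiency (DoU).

Molecular formula: C11H15BrS2.
DoU = (2C + 2 + N − H − X) / 2, where X is the halogen count and O/S are ignored.
    = (2·11 + 2 + 0 − 15 − 1) / 2 = 8 / 2 = 4.

4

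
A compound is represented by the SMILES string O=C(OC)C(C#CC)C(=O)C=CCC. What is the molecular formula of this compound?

Walk through each heavy atom and fill implicit hydrogens from standard valence (C 4, N 3, O 2, S 2, halogen 1):
  atom 1: O, bond orders sum to 2 (valence 2) → 0 H
  atom 2: C, bond orders sum to 4 (valence 4) → 0 H
  atom 3: O, bond orders sum to 2 (valence 2) → 0 H
  atom 4: C, bond orders sum to 1 (valence 4) → 3 H
  atom 5: C, bond orders sum to 3 (valence 4) → 1 H
  atom 6: C, bond orders sum to 4 (valence 4) → 0 H
  atom 7: C, bond orders sum to 4 (valence 4) → 0 H
  atom 8: C, bond orders sum to 1 (valence 4) → 3 H
  atom 9: C, bond orders sum to 4 (valence 4) → 0 H
  atom 10: O, bond orders sum to 2 (valence 2) → 0 H
  atom 11: C, bond orders sum to 3 (valence 4) → 1 H
  atom 12: C, bond orders sum to 3 (valence 4) → 1 H
  atom 13: C, bond orders sum to 2 (valence 4) → 2 H
  atom 14: C, bond orders sum to 1 (valence 4) → 3 H
Totals → C:11, H:14, O:3.

C11H14O3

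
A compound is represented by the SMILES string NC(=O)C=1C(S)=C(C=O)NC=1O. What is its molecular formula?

Walk through each heavy atom and fill implicit hydrogens from standard valence (C 4, N 3, O 2, S 2, halogen 1):
  atom 1: N, bond orders sum to 1 (valence 3) → 2 H
  atom 2: C, bond orders sum to 4 (valence 4) → 0 H
  atom 3: O, bond orders sum to 2 (valence 2) → 0 H
  atom 4: C, bond orders sum to 4 (valence 4) → 0 H
  atom 5: C, bond orders sum to 4 (valence 4) → 0 H
  atom 6: S, bond orders sum to 1 (valence 2) → 1 H
  atom 7: C, bond orders sum to 4 (valence 4) → 0 H
  atom 8: C, bond orders sum to 3 (valence 4) → 1 H
  atom 9: O, bond orders sum to 2 (valence 2) → 0 H
  atom 10: N, bond orders sum to 2 (valence 3) → 1 H
  atom 11: C, bond orders sum to 4 (valence 4) → 0 H
  atom 12: O, bond orders sum to 1 (valence 2) → 1 H
Totals → C:6, H:6, N:2, O:3, S:1.

C6H6N2O3S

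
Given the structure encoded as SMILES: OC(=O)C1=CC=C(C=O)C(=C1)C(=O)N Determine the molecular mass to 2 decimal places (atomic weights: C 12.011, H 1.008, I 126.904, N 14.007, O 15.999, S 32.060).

First, the molecular formula is C9H7NO4 (counting implicit H from valence).
  C: 9 × 12.011 = 108.099
  H: 7 × 1.008 = 7.056
  N: 1 × 14.007 = 14.007
  O: 4 × 15.999 = 63.996
Sum: 9×12.011 + 7×1.008 + 1×14.007 + 4×15.999 = 193.158 → 193.16 g/mol.

193.16 g/mol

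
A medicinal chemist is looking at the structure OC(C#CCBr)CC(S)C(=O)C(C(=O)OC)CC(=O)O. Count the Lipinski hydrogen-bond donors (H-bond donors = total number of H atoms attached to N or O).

Donors: find every N or O and count the H atoms it carries.
  atom 1 (O): bond orders sum to 1 → 1 H
  atom 11 (O): bond orders sum to 2 → 0 H
  atom 14 (O): bond orders sum to 2 → 0 H
  atom 15 (O): bond orders sum to 2 → 0 H
  atom 19 (O): bond orders sum to 2 → 0 H
  atom 20 (O): bond orders sum to 1 → 1 H
Lipinski HBD = 2.

2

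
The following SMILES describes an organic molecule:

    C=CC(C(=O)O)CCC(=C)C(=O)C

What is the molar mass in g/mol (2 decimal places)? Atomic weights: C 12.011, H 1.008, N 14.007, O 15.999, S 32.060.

182.22 g/mol

First, the molecular formula is C10H14O3 (counting implicit H from valence).
  C: 10 × 12.011 = 120.110
  H: 14 × 1.008 = 14.112
  O: 3 × 15.999 = 47.997
Sum: 10×12.011 + 14×1.008 + 3×15.999 = 182.219 → 182.22 g/mol.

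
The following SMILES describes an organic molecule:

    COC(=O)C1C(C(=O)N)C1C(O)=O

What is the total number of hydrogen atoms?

9

Walk through each heavy atom and fill implicit hydrogens from standard valence (C 4, N 3, O 2, S 2, halogen 1):
  atom 1: C, bond orders sum to 1 (valence 4) → 3 H
  atom 2: O, bond orders sum to 2 (valence 2) → 0 H
  atom 3: C, bond orders sum to 4 (valence 4) → 0 H
  atom 4: O, bond orders sum to 2 (valence 2) → 0 H
  atom 5: C, bond orders sum to 3 (valence 4) → 1 H
  atom 6: C, bond orders sum to 3 (valence 4) → 1 H
  atom 7: C, bond orders sum to 4 (valence 4) → 0 H
  atom 8: O, bond orders sum to 2 (valence 2) → 0 H
  atom 9: N, bond orders sum to 1 (valence 3) → 2 H
  atom 10: C, bond orders sum to 3 (valence 4) → 1 H
  atom 11: C, bond orders sum to 4 (valence 4) → 0 H
  atom 12: O, bond orders sum to 1 (valence 2) → 1 H
  atom 13: O, bond orders sum to 2 (valence 2) → 0 H
Total hydrogens: 9.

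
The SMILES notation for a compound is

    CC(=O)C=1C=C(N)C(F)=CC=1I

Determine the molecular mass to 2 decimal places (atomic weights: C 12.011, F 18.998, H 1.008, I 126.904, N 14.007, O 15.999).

279.05 g/mol

First, the molecular formula is C8H7FINO (counting implicit H from valence).
  C: 8 × 12.011 = 96.088
  F: 1 × 18.998 = 18.998
  H: 7 × 1.008 = 7.056
  I: 1 × 126.904 = 126.904
  N: 1 × 14.007 = 14.007
  O: 1 × 15.999 = 15.999
Sum: 8×12.011 + 1×18.998 + 7×1.008 + 1×126.904 + 1×14.007 + 1×15.999 = 279.052 → 279.05 g/mol.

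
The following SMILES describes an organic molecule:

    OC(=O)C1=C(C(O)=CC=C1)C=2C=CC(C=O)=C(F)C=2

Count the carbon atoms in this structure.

14

Count every carbon token in the SMILES (each C, including those in ring-closure positions and inside branches).
Carbon count: 14.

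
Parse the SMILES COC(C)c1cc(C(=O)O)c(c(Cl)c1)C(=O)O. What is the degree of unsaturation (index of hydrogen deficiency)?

Molecular formula: C11H11ClO5.
DoU = (2C + 2 + N − H − X) / 2, where X is the halogen count and O/S are ignored.
    = (2·11 + 2 + 0 − 11 − 1) / 2 = 12 / 2 = 6.

6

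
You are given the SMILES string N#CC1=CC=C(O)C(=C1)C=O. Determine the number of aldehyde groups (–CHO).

1

The aldehyde motif appears at heavy-atom position 10 in the SMILES.
Other groups present: 1 hydroxyl, 1 nitrile.
Aldehyde count: 1.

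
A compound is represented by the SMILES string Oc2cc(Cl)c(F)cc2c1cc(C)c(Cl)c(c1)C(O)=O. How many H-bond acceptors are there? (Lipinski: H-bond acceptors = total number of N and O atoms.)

N atoms: 0; O atoms: 3.
Lipinski HBA = 0 + 3 = 3.

3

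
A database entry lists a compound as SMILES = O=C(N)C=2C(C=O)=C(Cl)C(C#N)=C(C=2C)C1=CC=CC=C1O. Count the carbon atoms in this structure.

16

Count every carbon token in the SMILES (each C, including those in ring-closure positions and inside branches).
Carbon count: 16.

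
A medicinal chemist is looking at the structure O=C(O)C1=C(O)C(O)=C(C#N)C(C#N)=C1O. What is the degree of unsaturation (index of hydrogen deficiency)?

9

Degree of unsaturation = (number of rings) + (number of π bonds).
Ring closures in the SMILES: 1.
π bonds: 4 double bonds (each 1 DoU), 2 triple bonds (each 2 DoU) → 8 DoU from unsaturation.
Total DoU = 1 + 8 = 9.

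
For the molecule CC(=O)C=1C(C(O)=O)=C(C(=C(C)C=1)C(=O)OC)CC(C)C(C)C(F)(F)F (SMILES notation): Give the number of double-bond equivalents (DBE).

7

Degree of unsaturation = (number of rings) + (number of π bonds).
Ring closures in the SMILES: 1.
π bonds: 6 double bonds (each 1 DoU) → 6 DoU from unsaturation.
Total DoU = 1 + 6 = 7.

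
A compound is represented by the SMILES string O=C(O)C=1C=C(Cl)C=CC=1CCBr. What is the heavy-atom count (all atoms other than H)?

Every atom symbol written in the SMILES (organic subset) is one heavy atom; implicit H are not written.
Heavy atoms by element → Br:1, C:9, Cl:1, O:2.
Total: 13.

13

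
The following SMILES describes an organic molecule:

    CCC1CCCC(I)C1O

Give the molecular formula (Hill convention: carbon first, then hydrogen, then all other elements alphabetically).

C8H15IO

Walk through each heavy atom and fill implicit hydrogens from standard valence (C 4, N 3, O 2, S 2, halogen 1):
  atom 1: C, bond orders sum to 1 (valence 4) → 3 H
  atom 2: C, bond orders sum to 2 (valence 4) → 2 H
  atom 3: C, bond orders sum to 3 (valence 4) → 1 H
  atom 4: C, bond orders sum to 2 (valence 4) → 2 H
  atom 5: C, bond orders sum to 2 (valence 4) → 2 H
  atom 6: C, bond orders sum to 2 (valence 4) → 2 H
  atom 7: C, bond orders sum to 3 (valence 4) → 1 H
  atom 8: I (halogen, monovalent) → 0 H
  atom 9: C, bond orders sum to 3 (valence 4) → 1 H
  atom 10: O, bond orders sum to 1 (valence 2) → 1 H
Totals → C:8, H:15, I:1, O:1.
In Hill order: C8H15IO.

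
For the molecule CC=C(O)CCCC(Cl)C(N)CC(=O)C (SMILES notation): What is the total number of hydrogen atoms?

Walk through each heavy atom and fill implicit hydrogens from standard valence (C 4, N 3, O 2, S 2, halogen 1):
  atom 1: C, bond orders sum to 1 (valence 4) → 3 H
  atom 2: C, bond orders sum to 3 (valence 4) → 1 H
  atom 3: C, bond orders sum to 4 (valence 4) → 0 H
  atom 4: O, bond orders sum to 1 (valence 2) → 1 H
  atom 5: C, bond orders sum to 2 (valence 4) → 2 H
  atom 6: C, bond orders sum to 2 (valence 4) → 2 H
  atom 7: C, bond orders sum to 2 (valence 4) → 2 H
  atom 8: C, bond orders sum to 3 (valence 4) → 1 H
  atom 9: Cl (halogen, monovalent) → 0 H
  atom 10: C, bond orders sum to 3 (valence 4) → 1 H
  atom 11: N, bond orders sum to 1 (valence 3) → 2 H
  atom 12: C, bond orders sum to 2 (valence 4) → 2 H
  atom 13: C, bond orders sum to 4 (valence 4) → 0 H
  atom 14: O, bond orders sum to 2 (valence 2) → 0 H
  atom 15: C, bond orders sum to 1 (valence 4) → 3 H
Total hydrogens: 20.

20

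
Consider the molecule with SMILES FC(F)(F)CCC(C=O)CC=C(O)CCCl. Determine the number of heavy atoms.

16

Every atom symbol written in the SMILES (organic subset) is one heavy atom; implicit H are not written.
Heavy atoms by element → C:10, Cl:1, F:3, O:2.
Total: 16.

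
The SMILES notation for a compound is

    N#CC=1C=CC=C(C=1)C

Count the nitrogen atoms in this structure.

Scan the SMILES for N atoms (remember two-letter symbols like Cl and Br are single atoms).
Nitrogen count: 1.

1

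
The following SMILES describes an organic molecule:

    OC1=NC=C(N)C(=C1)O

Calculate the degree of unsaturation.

Degree of unsaturation = (number of rings) + (number of π bonds).
Ring closures in the SMILES: 1.
π bonds: 3 double bonds (each 1 DoU) → 3 DoU from unsaturation.
Total DoU = 1 + 3 = 4.

4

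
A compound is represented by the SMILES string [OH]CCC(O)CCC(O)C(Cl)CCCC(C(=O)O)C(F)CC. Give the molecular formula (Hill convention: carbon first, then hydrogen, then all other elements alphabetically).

C15H28ClFO5

Walk through each heavy atom and fill implicit hydrogens from standard valence (C 4, N 3, O 2, S 2, halogen 1):
  atom 1: O with explicit H count 1
  atom 2: C, bond orders sum to 2 (valence 4) → 2 H
  atom 3: C, bond orders sum to 2 (valence 4) → 2 H
  atom 4: C, bond orders sum to 3 (valence 4) → 1 H
  atom 5: O, bond orders sum to 1 (valence 2) → 1 H
  atom 6: C, bond orders sum to 2 (valence 4) → 2 H
  atom 7: C, bond orders sum to 2 (valence 4) → 2 H
  atom 8: C, bond orders sum to 3 (valence 4) → 1 H
  atom 9: O, bond orders sum to 1 (valence 2) → 1 H
  atom 10: C, bond orders sum to 3 (valence 4) → 1 H
  atom 11: Cl (halogen, monovalent) → 0 H
  atom 12: C, bond orders sum to 2 (valence 4) → 2 H
  atom 13: C, bond orders sum to 2 (valence 4) → 2 H
  atom 14: C, bond orders sum to 2 (valence 4) → 2 H
  atom 15: C, bond orders sum to 3 (valence 4) → 1 H
  atom 16: C, bond orders sum to 4 (valence 4) → 0 H
  atom 17: O, bond orders sum to 2 (valence 2) → 0 H
  atom 18: O, bond orders sum to 1 (valence 2) → 1 H
  atom 19: C, bond orders sum to 3 (valence 4) → 1 H
  atom 20: F (halogen, monovalent) → 0 H
  atom 21: C, bond orders sum to 2 (valence 4) → 2 H
  atom 22: C, bond orders sum to 1 (valence 4) → 3 H
Totals → C:15, H:28, Cl:1, F:1, O:5.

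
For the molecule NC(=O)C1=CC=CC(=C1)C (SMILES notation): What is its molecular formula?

C8H9NO

Walk through each heavy atom and fill implicit hydrogens from standard valence (C 4, N 3, O 2, S 2, halogen 1):
  atom 1: N, bond orders sum to 1 (valence 3) → 2 H
  atom 2: C, bond orders sum to 4 (valence 4) → 0 H
  atom 3: O, bond orders sum to 2 (valence 2) → 0 H
  atom 4: C, bond orders sum to 4 (valence 4) → 0 H
  atom 5: C, bond orders sum to 3 (valence 4) → 1 H
  atom 6: C, bond orders sum to 3 (valence 4) → 1 H
  atom 7: C, bond orders sum to 3 (valence 4) → 1 H
  atom 8: C, bond orders sum to 4 (valence 4) → 0 H
  atom 9: C, bond orders sum to 3 (valence 4) → 1 H
  atom 10: C, bond orders sum to 1 (valence 4) → 3 H
Totals → C:8, H:9, N:1, O:1.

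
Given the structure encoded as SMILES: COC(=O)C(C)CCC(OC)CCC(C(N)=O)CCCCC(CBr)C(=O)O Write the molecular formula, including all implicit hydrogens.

C19H34BrNO6

Walk through each heavy atom and fill implicit hydrogens from standard valence (C 4, N 3, O 2, S 2, halogen 1):
  atom 1: C, bond orders sum to 1 (valence 4) → 3 H
  atom 2: O, bond orders sum to 2 (valence 2) → 0 H
  atom 3: C, bond orders sum to 4 (valence 4) → 0 H
  atom 4: O, bond orders sum to 2 (valence 2) → 0 H
  atom 5: C, bond orders sum to 3 (valence 4) → 1 H
  atom 6: C, bond orders sum to 1 (valence 4) → 3 H
  atom 7: C, bond orders sum to 2 (valence 4) → 2 H
  atom 8: C, bond orders sum to 2 (valence 4) → 2 H
  atom 9: C, bond orders sum to 3 (valence 4) → 1 H
  atom 10: O, bond orders sum to 2 (valence 2) → 0 H
  atom 11: C, bond orders sum to 1 (valence 4) → 3 H
  atom 12: C, bond orders sum to 2 (valence 4) → 2 H
  atom 13: C, bond orders sum to 2 (valence 4) → 2 H
  atom 14: C, bond orders sum to 3 (valence 4) → 1 H
  atom 15: C, bond orders sum to 4 (valence 4) → 0 H
  atom 16: N, bond orders sum to 1 (valence 3) → 2 H
  atom 17: O, bond orders sum to 2 (valence 2) → 0 H
  atom 18: C, bond orders sum to 2 (valence 4) → 2 H
  atom 19: C, bond orders sum to 2 (valence 4) → 2 H
  atom 20: C, bond orders sum to 2 (valence 4) → 2 H
  atom 21: C, bond orders sum to 2 (valence 4) → 2 H
  atom 22: C, bond orders sum to 3 (valence 4) → 1 H
  atom 23: C, bond orders sum to 2 (valence 4) → 2 H
  atom 24: Br (halogen, monovalent) → 0 H
  atom 25: C, bond orders sum to 4 (valence 4) → 0 H
  atom 26: O, bond orders sum to 2 (valence 2) → 0 H
  atom 27: O, bond orders sum to 1 (valence 2) → 1 H
Totals → C:19, H:34, Br:1, N:1, O:6.
In Hill order: C19H34BrNO6.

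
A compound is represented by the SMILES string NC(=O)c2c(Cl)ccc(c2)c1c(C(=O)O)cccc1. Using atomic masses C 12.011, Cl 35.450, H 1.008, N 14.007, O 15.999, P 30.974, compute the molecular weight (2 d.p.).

First, the molecular formula is C14H10ClNO3 (counting implicit H from valence).
  C: 14 × 12.011 = 168.154
  Cl: 1 × 35.450 = 35.450
  H: 10 × 1.008 = 10.080
  N: 1 × 14.007 = 14.007
  O: 3 × 15.999 = 47.997
Sum: 14×12.011 + 1×35.450 + 10×1.008 + 1×14.007 + 3×15.999 = 275.688 → 275.69 g/mol.

275.69 g/mol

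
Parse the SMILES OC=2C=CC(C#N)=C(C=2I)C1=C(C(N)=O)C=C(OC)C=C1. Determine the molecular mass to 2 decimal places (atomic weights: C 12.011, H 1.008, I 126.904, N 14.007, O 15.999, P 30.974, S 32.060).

394.17 g/mol

First, the molecular formula is C15H11IN2O3 (counting implicit H from valence).
  C: 15 × 12.011 = 180.165
  H: 11 × 1.008 = 11.088
  I: 1 × 126.904 = 126.904
  N: 2 × 14.007 = 28.014
  O: 3 × 15.999 = 47.997
Sum: 15×12.011 + 11×1.008 + 1×126.904 + 2×14.007 + 3×15.999 = 394.168 → 394.17 g/mol.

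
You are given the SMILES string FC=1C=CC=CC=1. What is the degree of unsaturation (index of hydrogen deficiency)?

4

Degree of unsaturation = (number of rings) + (number of π bonds).
Ring closures in the SMILES: 1.
π bonds: 3 double bonds (each 1 DoU) → 3 DoU from unsaturation.
Total DoU = 1 + 3 = 4.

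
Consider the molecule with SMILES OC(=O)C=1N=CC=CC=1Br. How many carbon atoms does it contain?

Count every carbon token in the SMILES (each C, including those in ring-closure positions and inside branches).
Carbon count: 6.

6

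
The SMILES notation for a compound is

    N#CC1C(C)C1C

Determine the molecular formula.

Walk through each heavy atom and fill implicit hydrogens from standard valence (C 4, N 3, O 2, S 2, halogen 1):
  atom 1: N, bond orders sum to 3 (valence 3) → 0 H
  atom 2: C, bond orders sum to 4 (valence 4) → 0 H
  atom 3: C, bond orders sum to 3 (valence 4) → 1 H
  atom 4: C, bond orders sum to 3 (valence 4) → 1 H
  atom 5: C, bond orders sum to 1 (valence 4) → 3 H
  atom 6: C, bond orders sum to 3 (valence 4) → 1 H
  atom 7: C, bond orders sum to 1 (valence 4) → 3 H
Totals → C:6, H:9, N:1.

C6H9N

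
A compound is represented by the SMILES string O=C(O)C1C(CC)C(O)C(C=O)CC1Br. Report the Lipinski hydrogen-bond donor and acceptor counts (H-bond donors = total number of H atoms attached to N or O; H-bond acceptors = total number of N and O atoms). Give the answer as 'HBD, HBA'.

Donors: find every N or O and count the H atoms it carries.
  atom 1 (O): bond orders sum to 2 → 0 H
  atom 3 (O): bond orders sum to 1 → 1 H
  atom 9 (O): bond orders sum to 1 → 1 H
  atom 12 (O): bond orders sum to 2 → 0 H
Lipinski HBD = 2.
Acceptors: N atoms = 0, O atoms = 4 → HBA = 4.

2, 4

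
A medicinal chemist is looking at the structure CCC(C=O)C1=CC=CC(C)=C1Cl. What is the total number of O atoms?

Scan the SMILES for O atoms (remember two-letter symbols like Cl and Br are single atoms).
Oxygen count: 1.

1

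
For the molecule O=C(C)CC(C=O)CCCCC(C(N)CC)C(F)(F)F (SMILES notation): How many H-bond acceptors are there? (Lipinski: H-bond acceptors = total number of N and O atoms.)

3

N atoms: 1; O atoms: 2.
Lipinski HBA = 1 + 2 = 3.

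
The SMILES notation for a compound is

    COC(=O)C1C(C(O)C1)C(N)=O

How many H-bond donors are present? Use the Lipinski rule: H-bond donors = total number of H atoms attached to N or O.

Donors: find every N or O and count the H atoms it carries.
  atom 2 (O): bond orders sum to 2 → 0 H
  atom 4 (O): bond orders sum to 2 → 0 H
  atom 8 (O): bond orders sum to 1 → 1 H
  atom 11 (N): bond orders sum to 1 → 2 H
  atom 12 (O): bond orders sum to 2 → 0 H
Lipinski HBD = 3.

3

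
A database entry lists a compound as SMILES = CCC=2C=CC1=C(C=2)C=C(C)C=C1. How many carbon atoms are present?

13

Count every carbon token in the SMILES (each C, including those in ring-closure positions and inside branches).
Carbon count: 13.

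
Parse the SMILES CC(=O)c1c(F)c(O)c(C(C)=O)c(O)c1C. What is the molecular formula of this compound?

Walk through each heavy atom and fill implicit hydrogens from standard valence (C 4, N 3, O 2, S 2, halogen 1); for lowercase aromatic atoms, an aromatic c carries 1 H when it has two neighbours and 0 H with three, and aromatic n carries 0 H:
  atom 1: C, bond orders sum to 1 (valence 4) → 3 H
  atom 2: C, bond orders sum to 4 (valence 4) → 0 H
  atom 3: O, bond orders sum to 2 (valence 2) → 0 H
  atom 4: aromatic c, 3 neighbours → 0 H
  atom 5: aromatic c, 3 neighbours → 0 H
  atom 6: F (halogen, monovalent) → 0 H
  atom 7: aromatic c, 3 neighbours → 0 H
  atom 8: O, bond orders sum to 1 (valence 2) → 1 H
  atom 9: aromatic c, 3 neighbours → 0 H
  atom 10: C, bond orders sum to 4 (valence 4) → 0 H
  atom 11: C, bond orders sum to 1 (valence 4) → 3 H
  atom 12: O, bond orders sum to 2 (valence 2) → 0 H
  atom 13: aromatic c, 3 neighbours → 0 H
  atom 14: O, bond orders sum to 1 (valence 2) → 1 H
  atom 15: aromatic c, 3 neighbours → 0 H
  atom 16: C, bond orders sum to 1 (valence 4) → 3 H
Totals → C:11, H:11, F:1, O:4.
In Hill order: C11H11FO4.

C11H11FO4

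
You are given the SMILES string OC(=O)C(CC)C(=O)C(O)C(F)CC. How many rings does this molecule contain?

In SMILES, each pair of matching ring-closure digits denotes one ring-closing bond; the number of such bonds equals the number of independent rings.
Ring-closure bonds here: 0.

0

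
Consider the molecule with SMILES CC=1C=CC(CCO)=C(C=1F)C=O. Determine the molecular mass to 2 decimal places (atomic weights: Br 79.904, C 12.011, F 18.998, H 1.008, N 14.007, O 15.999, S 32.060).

First, the molecular formula is C10H11FO2 (counting implicit H from valence).
  C: 10 × 12.011 = 120.110
  F: 1 × 18.998 = 18.998
  H: 11 × 1.008 = 11.088
  O: 2 × 15.999 = 31.998
Sum: 10×12.011 + 1×18.998 + 11×1.008 + 2×15.999 = 182.194 → 182.19 g/mol.

182.19 g/mol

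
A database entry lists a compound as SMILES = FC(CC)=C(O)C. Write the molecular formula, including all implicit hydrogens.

Walk through each heavy atom and fill implicit hydrogens from standard valence (C 4, N 3, O 2, S 2, halogen 1):
  atom 1: F (halogen, monovalent) → 0 H
  atom 2: C, bond orders sum to 4 (valence 4) → 0 H
  atom 3: C, bond orders sum to 2 (valence 4) → 2 H
  atom 4: C, bond orders sum to 1 (valence 4) → 3 H
  atom 5: C, bond orders sum to 4 (valence 4) → 0 H
  atom 6: O, bond orders sum to 1 (valence 2) → 1 H
  atom 7: C, bond orders sum to 1 (valence 4) → 3 H
Totals → C:5, H:9, F:1, O:1.
In Hill order: C5H9FO.

C5H9FO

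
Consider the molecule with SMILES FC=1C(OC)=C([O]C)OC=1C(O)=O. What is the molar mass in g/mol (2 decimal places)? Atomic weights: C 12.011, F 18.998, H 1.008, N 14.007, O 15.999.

190.13 g/mol

First, the molecular formula is C7H7FO5 (counting implicit H from valence).
  C: 7 × 12.011 = 84.077
  F: 1 × 18.998 = 18.998
  H: 7 × 1.008 = 7.056
  O: 5 × 15.999 = 79.995
Sum: 7×12.011 + 1×18.998 + 7×1.008 + 5×15.999 = 190.126 → 190.13 g/mol.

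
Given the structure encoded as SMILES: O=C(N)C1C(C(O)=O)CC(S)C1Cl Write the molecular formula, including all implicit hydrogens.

C7H10ClNO3S

Walk through each heavy atom and fill implicit hydrogens from standard valence (C 4, N 3, O 2, S 2, halogen 1):
  atom 1: O, bond orders sum to 2 (valence 2) → 0 H
  atom 2: C, bond orders sum to 4 (valence 4) → 0 H
  atom 3: N, bond orders sum to 1 (valence 3) → 2 H
  atom 4: C, bond orders sum to 3 (valence 4) → 1 H
  atom 5: C, bond orders sum to 3 (valence 4) → 1 H
  atom 6: C, bond orders sum to 4 (valence 4) → 0 H
  atom 7: O, bond orders sum to 1 (valence 2) → 1 H
  atom 8: O, bond orders sum to 2 (valence 2) → 0 H
  atom 9: C, bond orders sum to 2 (valence 4) → 2 H
  atom 10: C, bond orders sum to 3 (valence 4) → 1 H
  atom 11: S, bond orders sum to 1 (valence 2) → 1 H
  atom 12: C, bond orders sum to 3 (valence 4) → 1 H
  atom 13: Cl (halogen, monovalent) → 0 H
Totals → C:7, H:10, Cl:1, N:1, O:3, S:1.
In Hill order: C7H10ClNO3S.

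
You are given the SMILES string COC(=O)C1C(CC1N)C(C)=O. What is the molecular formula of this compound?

Walk through each heavy atom and fill implicit hydrogens from standard valence (C 4, N 3, O 2, S 2, halogen 1):
  atom 1: C, bond orders sum to 1 (valence 4) → 3 H
  atom 2: O, bond orders sum to 2 (valence 2) → 0 H
  atom 3: C, bond orders sum to 4 (valence 4) → 0 H
  atom 4: O, bond orders sum to 2 (valence 2) → 0 H
  atom 5: C, bond orders sum to 3 (valence 4) → 1 H
  atom 6: C, bond orders sum to 3 (valence 4) → 1 H
  atom 7: C, bond orders sum to 2 (valence 4) → 2 H
  atom 8: C, bond orders sum to 3 (valence 4) → 1 H
  atom 9: N, bond orders sum to 1 (valence 3) → 2 H
  atom 10: C, bond orders sum to 4 (valence 4) → 0 H
  atom 11: C, bond orders sum to 1 (valence 4) → 3 H
  atom 12: O, bond orders sum to 2 (valence 2) → 0 H
Totals → C:8, H:13, N:1, O:3.

C8H13NO3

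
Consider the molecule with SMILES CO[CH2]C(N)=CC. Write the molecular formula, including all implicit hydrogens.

C5H11NO

Walk through each heavy atom and fill implicit hydrogens from standard valence (C 4, N 3, O 2, S 2, halogen 1):
  atom 1: C, bond orders sum to 1 (valence 4) → 3 H
  atom 2: O, bond orders sum to 2 (valence 2) → 0 H
  atom 3: C with explicit H count 2
  atom 4: C, bond orders sum to 4 (valence 4) → 0 H
  atom 5: N, bond orders sum to 1 (valence 3) → 2 H
  atom 6: C, bond orders sum to 3 (valence 4) → 1 H
  atom 7: C, bond orders sum to 1 (valence 4) → 3 H
Totals → C:5, H:11, N:1, O:1.
In Hill order: C5H11NO.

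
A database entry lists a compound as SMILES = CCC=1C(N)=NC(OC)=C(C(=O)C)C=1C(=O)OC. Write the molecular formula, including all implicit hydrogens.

Walk through each heavy atom and fill implicit hydrogens from standard valence (C 4, N 3, O 2, S 2, halogen 1):
  atom 1: C, bond orders sum to 1 (valence 4) → 3 H
  atom 2: C, bond orders sum to 2 (valence 4) → 2 H
  atom 3: C, bond orders sum to 4 (valence 4) → 0 H
  atom 4: C, bond orders sum to 4 (valence 4) → 0 H
  atom 5: N, bond orders sum to 1 (valence 3) → 2 H
  atom 6: N, bond orders sum to 3 (valence 3) → 0 H
  atom 7: C, bond orders sum to 4 (valence 4) → 0 H
  atom 8: O, bond orders sum to 2 (valence 2) → 0 H
  atom 9: C, bond orders sum to 1 (valence 4) → 3 H
  atom 10: C, bond orders sum to 4 (valence 4) → 0 H
  atom 11: C, bond orders sum to 4 (valence 4) → 0 H
  atom 12: O, bond orders sum to 2 (valence 2) → 0 H
  atom 13: C, bond orders sum to 1 (valence 4) → 3 H
  atom 14: C, bond orders sum to 4 (valence 4) → 0 H
  atom 15: C, bond orders sum to 4 (valence 4) → 0 H
  atom 16: O, bond orders sum to 2 (valence 2) → 0 H
  atom 17: O, bond orders sum to 2 (valence 2) → 0 H
  atom 18: C, bond orders sum to 1 (valence 4) → 3 H
Totals → C:12, H:16, N:2, O:4.

C12H16N2O4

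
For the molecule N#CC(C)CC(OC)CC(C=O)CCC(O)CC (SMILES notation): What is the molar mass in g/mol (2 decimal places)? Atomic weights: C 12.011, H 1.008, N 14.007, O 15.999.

First, the molecular formula is C14H25NO3 (counting implicit H from valence).
  C: 14 × 12.011 = 168.154
  H: 25 × 1.008 = 25.200
  N: 1 × 14.007 = 14.007
  O: 3 × 15.999 = 47.997
Sum: 14×12.011 + 25×1.008 + 1×14.007 + 3×15.999 = 255.358 → 255.36 g/mol.

255.36 g/mol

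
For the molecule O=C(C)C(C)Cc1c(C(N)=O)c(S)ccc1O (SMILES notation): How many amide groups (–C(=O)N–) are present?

The amide motif appears at heavy-atom position 9 in the SMILES.
Other groups present: 1 hydroxyl, 1 ketone, 1 thiol.
Amide count: 1.

1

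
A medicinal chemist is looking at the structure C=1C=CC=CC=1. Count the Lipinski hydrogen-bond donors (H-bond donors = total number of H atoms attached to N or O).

0

Donors: find every N or O and count the H atoms it carries.
  (no N or O atoms present)
Lipinski HBD = 0.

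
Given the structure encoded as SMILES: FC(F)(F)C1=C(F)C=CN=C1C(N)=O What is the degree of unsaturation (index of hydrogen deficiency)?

5

Degree of unsaturation = (number of rings) + (number of π bonds).
Ring closures in the SMILES: 1.
π bonds: 4 double bonds (each 1 DoU) → 4 DoU from unsaturation.
Total DoU = 1 + 4 = 5.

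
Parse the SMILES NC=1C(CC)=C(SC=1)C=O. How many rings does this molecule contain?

In SMILES, each pair of matching ring-closure digits denotes one ring-closing bond; the number of such bonds equals the number of independent rings.
Ring-closure bonds here: 1.

1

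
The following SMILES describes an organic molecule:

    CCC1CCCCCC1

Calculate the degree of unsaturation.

Molecular formula: C9H18.
DoU = (2C + 2 + N − H − X) / 2, where X is the halogen count and O/S are ignored.
    = (2·9 + 2 + 0 − 18 − 0) / 2 = 2 / 2 = 1.

1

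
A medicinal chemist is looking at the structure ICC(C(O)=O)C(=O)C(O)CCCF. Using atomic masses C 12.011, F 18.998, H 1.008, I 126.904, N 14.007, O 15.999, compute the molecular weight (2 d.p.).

First, the molecular formula is C8H12FIO4 (counting implicit H from valence).
  C: 8 × 12.011 = 96.088
  F: 1 × 18.998 = 18.998
  H: 12 × 1.008 = 12.096
  I: 1 × 126.904 = 126.904
  O: 4 × 15.999 = 63.996
Sum: 8×12.011 + 1×18.998 + 12×1.008 + 1×126.904 + 4×15.999 = 318.082 → 318.08 g/mol.

318.08 g/mol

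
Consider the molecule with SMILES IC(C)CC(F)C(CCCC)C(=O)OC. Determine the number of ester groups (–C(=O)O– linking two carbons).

The ester motif appears at heavy-atom position 12 in the SMILES.
Ester count: 1.

1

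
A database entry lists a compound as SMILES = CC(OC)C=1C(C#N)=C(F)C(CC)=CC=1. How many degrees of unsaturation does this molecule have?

6

Degree of unsaturation = (number of rings) + (number of π bonds).
Ring closures in the SMILES: 1.
π bonds: 3 double bonds (each 1 DoU), 1 triple bond (each 2 DoU) → 5 DoU from unsaturation.
Total DoU = 1 + 5 = 6.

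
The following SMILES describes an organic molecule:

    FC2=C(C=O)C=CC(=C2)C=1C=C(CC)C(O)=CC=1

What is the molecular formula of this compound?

Walk through each heavy atom and fill implicit hydrogens from standard valence (C 4, N 3, O 2, S 2, halogen 1):
  atom 1: F (halogen, monovalent) → 0 H
  atom 2: C, bond orders sum to 4 (valence 4) → 0 H
  atom 3: C, bond orders sum to 4 (valence 4) → 0 H
  atom 4: C, bond orders sum to 3 (valence 4) → 1 H
  atom 5: O, bond orders sum to 2 (valence 2) → 0 H
  atom 6: C, bond orders sum to 3 (valence 4) → 1 H
  atom 7: C, bond orders sum to 3 (valence 4) → 1 H
  atom 8: C, bond orders sum to 4 (valence 4) → 0 H
  atom 9: C, bond orders sum to 3 (valence 4) → 1 H
  atom 10: C, bond orders sum to 4 (valence 4) → 0 H
  atom 11: C, bond orders sum to 3 (valence 4) → 1 H
  atom 12: C, bond orders sum to 4 (valence 4) → 0 H
  atom 13: C, bond orders sum to 2 (valence 4) → 2 H
  atom 14: C, bond orders sum to 1 (valence 4) → 3 H
  atom 15: C, bond orders sum to 4 (valence 4) → 0 H
  atom 16: O, bond orders sum to 1 (valence 2) → 1 H
  atom 17: C, bond orders sum to 3 (valence 4) → 1 H
  atom 18: C, bond orders sum to 3 (valence 4) → 1 H
Totals → C:15, H:13, F:1, O:2.
In Hill order: C15H13FO2.

C15H13FO2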